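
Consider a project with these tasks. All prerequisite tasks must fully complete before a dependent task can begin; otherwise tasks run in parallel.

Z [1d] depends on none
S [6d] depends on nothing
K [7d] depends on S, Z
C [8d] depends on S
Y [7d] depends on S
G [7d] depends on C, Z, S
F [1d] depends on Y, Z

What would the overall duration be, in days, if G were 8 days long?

The binding path is S→C→G = 6+8+7 = 21; finish at 21 days.
G lies on that path, so at 8 days the path becomes 22 days.
No other chain overtakes it, so the finish is 22 days.

22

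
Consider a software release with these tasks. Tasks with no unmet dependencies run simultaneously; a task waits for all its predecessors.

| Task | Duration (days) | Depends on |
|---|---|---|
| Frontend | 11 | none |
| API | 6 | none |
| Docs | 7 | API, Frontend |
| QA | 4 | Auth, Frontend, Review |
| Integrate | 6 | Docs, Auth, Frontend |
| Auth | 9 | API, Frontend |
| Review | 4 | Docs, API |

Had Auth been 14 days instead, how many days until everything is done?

Critical path before the change: Frontend→Auth→Integrate = 11+9+6 = 26 giving 26 days.
Since Auth is critical, the +5 change carries straight to that chain (now 31 days).
That remains the longest chain; total 31 days.

31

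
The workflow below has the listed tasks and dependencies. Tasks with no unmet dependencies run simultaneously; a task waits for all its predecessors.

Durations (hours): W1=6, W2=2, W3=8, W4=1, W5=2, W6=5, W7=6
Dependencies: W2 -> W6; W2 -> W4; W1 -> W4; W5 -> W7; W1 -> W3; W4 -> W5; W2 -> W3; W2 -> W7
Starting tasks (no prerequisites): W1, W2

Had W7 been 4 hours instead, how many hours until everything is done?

14

As given, the longest chain is W1→W4→W5→W7 = 6+1+2+6 = 15, so the finish is 15 hours.
Since W7 is critical, the -2 change carries straight to that chain (now 13 hours).
The binding chain switches to W1→W3 = 6+8 = 14; finish 14 hours.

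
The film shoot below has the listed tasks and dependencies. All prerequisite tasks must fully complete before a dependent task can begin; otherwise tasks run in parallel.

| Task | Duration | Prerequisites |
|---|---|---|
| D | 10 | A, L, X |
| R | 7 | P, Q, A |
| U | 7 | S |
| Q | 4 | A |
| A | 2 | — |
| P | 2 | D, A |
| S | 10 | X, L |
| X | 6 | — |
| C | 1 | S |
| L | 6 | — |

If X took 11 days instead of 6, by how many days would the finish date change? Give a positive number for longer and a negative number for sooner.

Baseline: X→D→P→R = 6+10+2+7 = 25 → 25 days.
X lies on that path, so at 11 days the path becomes 30 days.
No other chain overtakes it, so the finish is 30 days.
Change in finish: 30 − 25 = +5 days.

5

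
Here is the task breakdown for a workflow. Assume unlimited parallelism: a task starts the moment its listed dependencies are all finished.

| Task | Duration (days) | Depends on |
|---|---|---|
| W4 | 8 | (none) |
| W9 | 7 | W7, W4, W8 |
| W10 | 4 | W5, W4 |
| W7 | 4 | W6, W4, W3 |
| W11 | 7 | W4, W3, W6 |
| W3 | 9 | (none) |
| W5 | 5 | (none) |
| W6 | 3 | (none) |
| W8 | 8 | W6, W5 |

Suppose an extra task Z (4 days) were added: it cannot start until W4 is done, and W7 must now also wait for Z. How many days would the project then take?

Originally the project takes 20 days.
With Z inserted, W7 now waits for max(W6, W4, W3, Z).
New critical path: W4→Z→W7→W9 = 8+4+4+7 = 23 ⇒ 23 days.

23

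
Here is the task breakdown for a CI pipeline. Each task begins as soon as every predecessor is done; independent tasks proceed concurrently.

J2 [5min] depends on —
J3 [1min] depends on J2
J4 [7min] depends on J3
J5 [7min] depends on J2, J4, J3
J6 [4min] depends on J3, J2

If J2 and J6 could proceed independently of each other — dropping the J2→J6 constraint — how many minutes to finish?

20

With the dependency in place, J2→J3→J4→J5 = 5+1+7+7 = 20 sets the finish at 20 minutes.
Dropping J2→J6 doesn't change J6's earliest start (6); another predecessor still binds.
After: J2→J3→J4→J5 = 5+1+7+7 = 20 → 20 minutes.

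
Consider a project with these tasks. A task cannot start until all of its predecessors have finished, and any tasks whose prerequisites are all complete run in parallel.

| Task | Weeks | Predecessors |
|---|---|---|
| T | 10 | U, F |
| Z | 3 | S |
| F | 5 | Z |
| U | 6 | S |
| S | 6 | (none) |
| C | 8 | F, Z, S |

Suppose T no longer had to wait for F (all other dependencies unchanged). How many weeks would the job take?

Original critical path: S→Z→F→T = 6+3+5+10 = 24 ⇒ 24 weeks.
Without F→T, T's earliest start moves from 14 to 12.
New critical path: S→Z→F→C = 6+3+5+8 = 22 ⇒ 22 weeks.

22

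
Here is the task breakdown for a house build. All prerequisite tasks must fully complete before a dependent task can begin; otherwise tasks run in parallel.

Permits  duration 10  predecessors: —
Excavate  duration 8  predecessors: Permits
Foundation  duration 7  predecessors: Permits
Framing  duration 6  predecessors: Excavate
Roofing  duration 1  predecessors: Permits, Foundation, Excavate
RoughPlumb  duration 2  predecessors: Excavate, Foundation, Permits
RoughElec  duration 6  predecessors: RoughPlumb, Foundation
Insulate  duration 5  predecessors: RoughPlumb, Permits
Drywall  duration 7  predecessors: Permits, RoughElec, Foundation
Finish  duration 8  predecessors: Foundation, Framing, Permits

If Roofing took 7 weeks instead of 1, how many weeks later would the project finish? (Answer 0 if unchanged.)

As given, the longest chain is Permits→Excavate→RoughPlumb→RoughElec→Drywall = 10+8+2+6+7 = 33, so the finish is 33 weeks.
The longest path through Roofing is only 19 weeks, so Roofing has float 14.
No other chain overtakes it, so the finish is 33 weeks.
Change in finish: 33 − 33 = +0 weeks.

0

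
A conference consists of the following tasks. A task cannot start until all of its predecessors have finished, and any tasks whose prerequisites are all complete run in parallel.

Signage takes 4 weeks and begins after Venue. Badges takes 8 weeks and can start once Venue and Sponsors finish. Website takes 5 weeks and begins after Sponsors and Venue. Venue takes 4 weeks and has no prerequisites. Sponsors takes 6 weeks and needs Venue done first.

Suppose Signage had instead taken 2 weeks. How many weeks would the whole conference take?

18

Actual critical path: Venue→Sponsors→Badges = 4+6+8 = 18 ⇒ 18 weeks.
Signage has 10 weeks of float (longest path through it is 8).
No other chain overtakes it, so the finish is 18 weeks.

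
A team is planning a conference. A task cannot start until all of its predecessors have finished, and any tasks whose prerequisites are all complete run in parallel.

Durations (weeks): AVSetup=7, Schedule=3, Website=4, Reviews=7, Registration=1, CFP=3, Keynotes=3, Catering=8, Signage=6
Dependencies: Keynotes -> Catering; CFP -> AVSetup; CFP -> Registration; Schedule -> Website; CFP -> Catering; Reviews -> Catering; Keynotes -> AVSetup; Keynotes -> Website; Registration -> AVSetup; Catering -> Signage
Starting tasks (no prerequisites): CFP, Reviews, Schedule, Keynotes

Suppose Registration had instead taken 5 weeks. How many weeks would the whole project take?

The binding path is Reviews→Catering→Signage = 7+8+6 = 21; finish at 21 weeks.
The longest path through Registration is only 11 weeks, so Registration has float 10.
No other chain overtakes it, so the finish is 21 weeks.

21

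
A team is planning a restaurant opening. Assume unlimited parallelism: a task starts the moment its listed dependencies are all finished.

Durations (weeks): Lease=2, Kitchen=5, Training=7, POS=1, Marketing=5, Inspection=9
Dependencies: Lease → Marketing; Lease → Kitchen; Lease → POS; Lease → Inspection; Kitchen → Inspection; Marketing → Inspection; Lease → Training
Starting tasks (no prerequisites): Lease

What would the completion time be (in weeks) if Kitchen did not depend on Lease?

16

With the dependency in place, Lease→Kitchen→Inspection = 2+5+9 = 16 sets the finish at 16 weeks.
Without Lease→Kitchen, Kitchen's earliest start moves from 2 to 0.
New critical path: Lease→Marketing→Inspection = 2+5+9 = 16 ⇒ 16 weeks.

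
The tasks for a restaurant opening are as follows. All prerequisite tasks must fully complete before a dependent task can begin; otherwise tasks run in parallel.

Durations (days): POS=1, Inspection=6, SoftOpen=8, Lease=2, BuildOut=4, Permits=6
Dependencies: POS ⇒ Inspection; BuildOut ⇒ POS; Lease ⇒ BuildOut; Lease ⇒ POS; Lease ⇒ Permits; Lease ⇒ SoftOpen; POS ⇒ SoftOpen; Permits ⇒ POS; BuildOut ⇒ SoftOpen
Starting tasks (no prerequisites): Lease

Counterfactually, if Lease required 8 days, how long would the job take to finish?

23

Baseline: Lease→Permits→POS→SoftOpen = 2+6+1+8 = 17 → 17 days.
Lease is on the critical path; changing it to 8 makes that path 23 days.
No other chain overtakes it, so the finish is 23 days.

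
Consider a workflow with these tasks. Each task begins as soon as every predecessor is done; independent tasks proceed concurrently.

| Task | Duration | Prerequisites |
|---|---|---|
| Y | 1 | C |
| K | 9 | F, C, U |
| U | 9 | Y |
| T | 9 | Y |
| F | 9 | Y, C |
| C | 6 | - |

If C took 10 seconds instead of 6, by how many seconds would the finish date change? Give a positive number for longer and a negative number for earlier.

4

Actual critical path: C→Y→F→K = 6+1+9+9 = 25 ⇒ 25 seconds.
Since C is critical, the +4 change carries straight to that chain (now 29 seconds).
The critical path is still C→Y→F→K; finish is now 29 seconds.
Change in finish: 29 − 25 = +4 seconds.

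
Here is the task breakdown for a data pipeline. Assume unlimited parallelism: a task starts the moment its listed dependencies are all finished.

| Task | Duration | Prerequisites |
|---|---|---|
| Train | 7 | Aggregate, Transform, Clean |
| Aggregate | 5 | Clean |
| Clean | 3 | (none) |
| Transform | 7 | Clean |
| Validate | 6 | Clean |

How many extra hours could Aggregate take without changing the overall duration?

2

Clean→Transform→Train = 3+7+7 = 17 sets the makespan at 17 hours.
The longest chain containing Aggregate totals 15 hours.
Slack of Aggregate = 5 − 3 = 2 hours.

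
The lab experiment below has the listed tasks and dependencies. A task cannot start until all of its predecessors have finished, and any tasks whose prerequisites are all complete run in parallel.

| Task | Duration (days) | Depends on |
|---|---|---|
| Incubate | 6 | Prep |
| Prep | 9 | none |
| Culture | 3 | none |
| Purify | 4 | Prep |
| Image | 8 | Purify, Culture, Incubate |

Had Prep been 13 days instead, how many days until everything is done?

27

The binding path is Prep→Incubate→Image = 9+6+8 = 23; finish at 23 days.
Prep lies on that path, so at 13 days the path becomes 27 days.
That remains the longest chain; total 27 days.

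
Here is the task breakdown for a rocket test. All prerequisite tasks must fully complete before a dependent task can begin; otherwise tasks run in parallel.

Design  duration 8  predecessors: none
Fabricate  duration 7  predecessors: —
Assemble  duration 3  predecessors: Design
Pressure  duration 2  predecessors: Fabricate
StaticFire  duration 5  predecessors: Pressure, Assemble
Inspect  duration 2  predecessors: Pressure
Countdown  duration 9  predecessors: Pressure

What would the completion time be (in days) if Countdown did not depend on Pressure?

With the dependency in place, Fabricate→Pressure→Countdown = 7+2+9 = 18 sets the finish at 18 days.
Without Pressure→Countdown, Countdown's earliest start moves from 9 to 0.
After: Design→Assemble→StaticFire = 8+3+5 = 16 → 16 days.

16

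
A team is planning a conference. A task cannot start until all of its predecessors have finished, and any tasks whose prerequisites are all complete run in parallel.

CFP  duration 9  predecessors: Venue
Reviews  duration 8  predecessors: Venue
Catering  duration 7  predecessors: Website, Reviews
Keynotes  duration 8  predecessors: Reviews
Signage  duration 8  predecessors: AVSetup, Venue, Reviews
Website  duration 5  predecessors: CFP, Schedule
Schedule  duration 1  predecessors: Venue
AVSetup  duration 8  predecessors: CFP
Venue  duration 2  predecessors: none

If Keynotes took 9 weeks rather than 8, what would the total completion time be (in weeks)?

Actual critical path: Venue→CFP→AVSetup→Signage = 2+9+8+8 = 27 ⇒ 27 weeks.
Keynotes has 9 weeks of float (longest path through it is 18).
That remains the longest chain; total 27 weeks.

27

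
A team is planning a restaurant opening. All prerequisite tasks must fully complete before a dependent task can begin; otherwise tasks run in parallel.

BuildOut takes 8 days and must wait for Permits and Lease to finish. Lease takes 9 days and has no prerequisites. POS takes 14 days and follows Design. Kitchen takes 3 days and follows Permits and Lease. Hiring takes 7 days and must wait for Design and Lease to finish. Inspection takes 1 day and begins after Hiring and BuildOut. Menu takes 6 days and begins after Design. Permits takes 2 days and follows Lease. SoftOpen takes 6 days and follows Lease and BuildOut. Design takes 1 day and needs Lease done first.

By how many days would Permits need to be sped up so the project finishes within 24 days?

Current finish: 25 days; target: 24.
Permits is on every critical path, so each day cut from Permits cuts the finish by one (this holds down to a finish of 24).
Need 25 − 24 = 1 day off Permits → Permits becomes 1 day, finish becomes 24.

1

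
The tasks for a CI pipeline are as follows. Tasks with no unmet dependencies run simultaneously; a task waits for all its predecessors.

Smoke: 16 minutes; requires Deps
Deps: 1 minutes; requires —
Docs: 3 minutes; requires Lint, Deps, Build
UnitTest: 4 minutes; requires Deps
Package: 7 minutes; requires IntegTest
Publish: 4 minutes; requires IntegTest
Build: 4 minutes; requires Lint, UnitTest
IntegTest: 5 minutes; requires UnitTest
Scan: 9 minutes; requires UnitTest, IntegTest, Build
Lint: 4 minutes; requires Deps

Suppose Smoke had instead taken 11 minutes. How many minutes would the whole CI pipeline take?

Actual critical path: Deps→UnitTest→IntegTest→Scan = 1+4+5+9 = 19 ⇒ 19 minutes.
Smoke is off the critical path — its longest chain is 17 minutes, giving 2 of slack.
That remains the longest chain; total 19 minutes.

19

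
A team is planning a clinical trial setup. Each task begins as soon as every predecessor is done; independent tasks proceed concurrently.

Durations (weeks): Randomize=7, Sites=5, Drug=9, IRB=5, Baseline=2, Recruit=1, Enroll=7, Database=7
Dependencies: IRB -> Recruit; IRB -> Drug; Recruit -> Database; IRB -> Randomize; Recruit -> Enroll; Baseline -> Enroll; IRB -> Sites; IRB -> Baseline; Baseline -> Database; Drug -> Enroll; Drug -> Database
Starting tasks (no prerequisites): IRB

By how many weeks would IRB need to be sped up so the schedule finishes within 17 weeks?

4

Current finish: 21 weeks; target: 17.
IRB is on every critical path, so each week cut from IRB cuts the finish by one (this holds down to a finish of 17).
Need 21 − 17 = 4 weeks off IRB → IRB becomes 1 week, finish becomes 17.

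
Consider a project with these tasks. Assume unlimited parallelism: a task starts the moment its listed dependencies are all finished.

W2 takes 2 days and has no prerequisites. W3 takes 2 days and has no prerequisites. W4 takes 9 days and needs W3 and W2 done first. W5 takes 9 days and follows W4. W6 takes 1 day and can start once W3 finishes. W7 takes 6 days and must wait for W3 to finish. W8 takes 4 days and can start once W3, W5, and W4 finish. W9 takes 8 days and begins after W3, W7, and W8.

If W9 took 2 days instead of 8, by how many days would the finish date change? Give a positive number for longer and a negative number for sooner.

Critical path before the change: W2→W4→W5→W8→W9 = 2+9+9+4+8 = 32 giving 32 days.
W9 is on the critical path; changing it to 2 makes that path 26 days.
The critical path is still W2→W4→W5→W8→W9; finish is now 26 days.
Change in finish: 26 − 32 = -6 days.

-6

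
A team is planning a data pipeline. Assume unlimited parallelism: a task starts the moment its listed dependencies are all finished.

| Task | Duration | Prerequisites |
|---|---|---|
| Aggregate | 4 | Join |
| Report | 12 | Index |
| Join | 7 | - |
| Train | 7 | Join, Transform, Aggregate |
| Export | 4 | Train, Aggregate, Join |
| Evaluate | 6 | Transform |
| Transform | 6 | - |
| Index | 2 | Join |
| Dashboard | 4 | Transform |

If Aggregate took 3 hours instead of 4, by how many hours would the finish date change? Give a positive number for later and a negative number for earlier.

-1

Critical path before the change: Join→Aggregate→Train→Export = 7+4+7+4 = 22 giving 22 hours.
Aggregate is on the critical path; changing it to 3 makes that path 21 hours.
The critical path is still Join→Aggregate→Train→Export; finish is now 21 hours.
Change in finish: 21 − 22 = -1 hours.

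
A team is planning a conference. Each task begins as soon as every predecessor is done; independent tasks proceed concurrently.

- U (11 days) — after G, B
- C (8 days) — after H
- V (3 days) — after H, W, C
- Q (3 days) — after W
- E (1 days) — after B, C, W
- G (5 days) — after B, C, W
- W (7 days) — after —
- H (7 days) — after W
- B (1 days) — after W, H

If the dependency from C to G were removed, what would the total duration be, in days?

With the dependency in place, W→H→C→G→U = 7+7+8+5+11 = 38 sets the finish at 38 days.
Without C→G, G's earliest start moves from 22 to 15.
New critical path: W→H→B→G→U = 7+7+1+5+11 = 31 ⇒ 31 days.

31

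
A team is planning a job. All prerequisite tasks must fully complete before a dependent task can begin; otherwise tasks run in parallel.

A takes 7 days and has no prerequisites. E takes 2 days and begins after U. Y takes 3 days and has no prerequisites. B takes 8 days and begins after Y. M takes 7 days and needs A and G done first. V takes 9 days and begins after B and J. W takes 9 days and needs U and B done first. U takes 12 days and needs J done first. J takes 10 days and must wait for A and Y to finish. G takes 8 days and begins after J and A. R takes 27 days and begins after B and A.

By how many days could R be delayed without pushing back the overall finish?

The longest chain is Y→B→R = 3+8+27 = 38; overall finish 38 days.
Longest path through R: 38 days (earliest finish 38, latest finish 38).
So R can slip 38 − 38 = 0 days.

0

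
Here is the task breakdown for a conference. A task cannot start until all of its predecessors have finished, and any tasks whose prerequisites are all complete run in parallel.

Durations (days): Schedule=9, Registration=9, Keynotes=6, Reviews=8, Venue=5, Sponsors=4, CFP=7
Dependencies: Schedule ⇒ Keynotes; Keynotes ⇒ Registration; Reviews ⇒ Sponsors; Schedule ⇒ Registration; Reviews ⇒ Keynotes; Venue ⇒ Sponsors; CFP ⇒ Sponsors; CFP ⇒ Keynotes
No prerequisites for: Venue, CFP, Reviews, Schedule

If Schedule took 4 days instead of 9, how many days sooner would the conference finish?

1

As given, the longest chain is Schedule→Keynotes→Registration = 9+6+9 = 24, so the finish is 24 days.
Schedule is on the critical path; changing it to 4 makes that path 19 days.
New critical path: Reviews→Keynotes→Registration = 8+6+9 = 23 ⇒ 23 days.
Change in finish: 23 − 24 = -1 days.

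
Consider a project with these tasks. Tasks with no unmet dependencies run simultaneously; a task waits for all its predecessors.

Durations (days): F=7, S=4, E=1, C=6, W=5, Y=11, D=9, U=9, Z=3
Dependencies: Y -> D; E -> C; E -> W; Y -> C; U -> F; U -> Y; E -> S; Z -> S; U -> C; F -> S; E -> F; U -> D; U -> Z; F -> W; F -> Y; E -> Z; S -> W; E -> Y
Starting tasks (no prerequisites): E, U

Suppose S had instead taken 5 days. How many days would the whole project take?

36

As given, the longest chain is U→F→Y→D = 9+7+11+9 = 36, so the finish is 36 days.
S has 11 days of float (longest path through it is 25).
The critical path is still U→F→Y→D; finish is now 36 days.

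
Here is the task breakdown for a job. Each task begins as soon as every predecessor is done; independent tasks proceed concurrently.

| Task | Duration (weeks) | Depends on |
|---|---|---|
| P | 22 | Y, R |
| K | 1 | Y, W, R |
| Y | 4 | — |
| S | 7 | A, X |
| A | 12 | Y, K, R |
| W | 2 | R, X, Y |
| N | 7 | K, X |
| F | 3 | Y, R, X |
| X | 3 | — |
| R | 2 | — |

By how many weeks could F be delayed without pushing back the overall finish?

Critical path: Y→W→K→A→S = 4+2+1+12+7 = 26, so the finish is 26 weeks.
Longest path through F: 7 weeks (earliest finish 7, latest finish 26).
So F can slip 26 − 7 = 19 weeks.

19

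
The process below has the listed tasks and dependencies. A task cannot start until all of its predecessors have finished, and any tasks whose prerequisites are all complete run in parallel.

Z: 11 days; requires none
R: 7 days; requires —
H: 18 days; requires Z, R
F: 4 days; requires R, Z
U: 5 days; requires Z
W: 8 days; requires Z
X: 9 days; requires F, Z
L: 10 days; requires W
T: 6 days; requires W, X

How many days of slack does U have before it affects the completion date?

14

Critical path: Z→F→X→T = 11+4+9+6 = 30, so the finish is 30 days.
The longest chain containing U totals 16 days.
Slack of U = 25 − 11 = 14 days.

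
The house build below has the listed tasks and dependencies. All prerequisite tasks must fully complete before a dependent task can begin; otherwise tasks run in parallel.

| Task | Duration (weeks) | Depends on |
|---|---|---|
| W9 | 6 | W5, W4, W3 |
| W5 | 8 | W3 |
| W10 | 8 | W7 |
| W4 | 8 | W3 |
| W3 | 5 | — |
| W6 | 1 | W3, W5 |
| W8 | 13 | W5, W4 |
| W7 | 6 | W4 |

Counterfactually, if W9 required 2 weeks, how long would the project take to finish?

As given, the longest chain is W3→W4→W7→W10 = 5+8+6+8 = 27, so the finish is 27 weeks.
The longest path through W9 is only 19 weeks, so W9 has float 8.
The critical path is still W3→W4→W7→W10; finish is now 27 weeks.

27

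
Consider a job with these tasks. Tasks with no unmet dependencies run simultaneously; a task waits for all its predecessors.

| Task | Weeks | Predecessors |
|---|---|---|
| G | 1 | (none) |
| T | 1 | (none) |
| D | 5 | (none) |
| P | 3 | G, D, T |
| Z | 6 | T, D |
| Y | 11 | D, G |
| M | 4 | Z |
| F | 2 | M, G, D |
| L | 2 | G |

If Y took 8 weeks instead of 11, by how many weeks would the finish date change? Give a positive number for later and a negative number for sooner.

Critical path before the change: D→Z→M→F = 5+6+4+2 = 17 giving 17 weeks.
The longest path through Y is only 16 weeks, so Y has float 1.
No other chain overtakes it, so the finish is 17 weeks.
Change in finish: 17 − 17 = +0 weeks.

0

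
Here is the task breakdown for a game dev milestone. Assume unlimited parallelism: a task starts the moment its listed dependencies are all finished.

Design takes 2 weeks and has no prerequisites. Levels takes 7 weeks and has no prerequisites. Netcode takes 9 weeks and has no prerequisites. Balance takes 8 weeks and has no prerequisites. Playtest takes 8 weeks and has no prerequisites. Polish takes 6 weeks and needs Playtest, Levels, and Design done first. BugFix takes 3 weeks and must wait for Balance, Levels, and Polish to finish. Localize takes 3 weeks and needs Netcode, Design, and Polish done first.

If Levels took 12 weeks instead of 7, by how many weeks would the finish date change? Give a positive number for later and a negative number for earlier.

Baseline: Playtest→Polish→BugFix = 8+6+3 = 17 → 17 weeks.
Levels is off the critical path — its longest chain is 16 weeks, giving 1 of slack.
Now Levels→Polish→BugFix = 12+6+3 = 21 is longest, so the finish becomes 21 weeks.
Change in finish: 21 − 17 = +4 weeks.

4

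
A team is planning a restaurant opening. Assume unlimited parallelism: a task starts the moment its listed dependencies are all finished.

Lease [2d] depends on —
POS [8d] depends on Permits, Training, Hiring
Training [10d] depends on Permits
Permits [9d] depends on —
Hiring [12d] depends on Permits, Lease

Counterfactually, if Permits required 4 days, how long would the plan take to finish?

Critical path before the change: Permits→Hiring→POS = 9+12+8 = 29 giving 29 days.
Permits lies on that path, so at 4 days the path becomes 24 days.
That remains the longest chain; total 24 days.

24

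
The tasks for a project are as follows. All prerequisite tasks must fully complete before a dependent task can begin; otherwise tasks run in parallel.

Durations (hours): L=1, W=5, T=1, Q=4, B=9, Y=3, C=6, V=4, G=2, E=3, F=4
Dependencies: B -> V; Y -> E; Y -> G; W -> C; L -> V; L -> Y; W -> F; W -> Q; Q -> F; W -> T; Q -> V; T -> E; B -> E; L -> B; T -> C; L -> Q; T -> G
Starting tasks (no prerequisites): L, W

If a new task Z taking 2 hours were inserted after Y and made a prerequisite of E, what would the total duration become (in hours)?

14

Originally the project takes 14 hours.
With Z inserted, E now waits for max(T, B, Y, Z).
New critical path: L→B→V = 1+9+4 = 14 ⇒ 14 hours.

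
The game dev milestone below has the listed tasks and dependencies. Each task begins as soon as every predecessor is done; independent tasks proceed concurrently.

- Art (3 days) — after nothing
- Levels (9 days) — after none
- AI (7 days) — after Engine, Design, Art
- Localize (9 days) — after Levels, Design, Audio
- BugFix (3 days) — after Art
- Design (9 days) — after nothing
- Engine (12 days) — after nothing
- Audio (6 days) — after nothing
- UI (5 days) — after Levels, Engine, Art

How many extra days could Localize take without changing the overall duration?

1

Critical path: Engine→AI = 12+7 = 19, so the finish is 19 days.
Localize finishes as early as 18 and must finish by 19.
Slack of Localize = 10 − 9 = 1 day.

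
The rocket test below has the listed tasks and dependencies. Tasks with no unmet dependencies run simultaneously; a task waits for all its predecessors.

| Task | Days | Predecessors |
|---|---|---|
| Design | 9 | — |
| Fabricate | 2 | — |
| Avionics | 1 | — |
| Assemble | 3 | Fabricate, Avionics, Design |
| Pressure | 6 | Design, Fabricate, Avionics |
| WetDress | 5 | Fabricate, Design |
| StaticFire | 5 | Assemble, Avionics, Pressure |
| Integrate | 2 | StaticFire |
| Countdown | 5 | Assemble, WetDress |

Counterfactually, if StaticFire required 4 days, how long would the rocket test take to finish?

The binding path is Design→Pressure→StaticFire→Integrate = 9+6+5+2 = 22; finish at 22 days.
Since StaticFire is critical, the -1 change carries straight to that chain (now 21 days).
That remains the longest chain; total 21 days.

21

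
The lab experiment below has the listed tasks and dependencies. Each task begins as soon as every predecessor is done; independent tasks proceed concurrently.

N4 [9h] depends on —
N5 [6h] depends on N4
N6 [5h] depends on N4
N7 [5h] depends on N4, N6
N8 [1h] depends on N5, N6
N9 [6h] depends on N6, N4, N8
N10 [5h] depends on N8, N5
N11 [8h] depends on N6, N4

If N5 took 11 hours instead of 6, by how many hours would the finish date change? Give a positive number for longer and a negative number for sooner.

As given, the longest chain is N4→N5→N8→N9 = 9+6+1+6 = 22, so the finish is 22 hours.
Since N5 is critical, the +5 change carries straight to that chain (now 27 hours).
No other chain overtakes it, so the finish is 27 hours.
Change in finish: 27 − 22 = +5 hours.

5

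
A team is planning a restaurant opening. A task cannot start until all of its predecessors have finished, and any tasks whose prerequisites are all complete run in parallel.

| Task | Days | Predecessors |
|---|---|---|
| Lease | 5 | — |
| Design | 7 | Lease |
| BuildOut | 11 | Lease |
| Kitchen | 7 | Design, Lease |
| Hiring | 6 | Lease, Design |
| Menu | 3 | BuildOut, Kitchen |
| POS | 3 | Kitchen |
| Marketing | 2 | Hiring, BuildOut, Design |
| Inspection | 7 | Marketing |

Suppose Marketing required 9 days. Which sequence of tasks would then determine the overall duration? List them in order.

Baseline: Lease→Design→Hiring→Marketing→Inspection = 5+7+6+2+7 = 27 → 27 days.
Marketing lies on that path, so at 9 days the path becomes 34 days.
That remains the longest chain; total 34 days.

Lease, Design, Hiring, Marketing, Inspection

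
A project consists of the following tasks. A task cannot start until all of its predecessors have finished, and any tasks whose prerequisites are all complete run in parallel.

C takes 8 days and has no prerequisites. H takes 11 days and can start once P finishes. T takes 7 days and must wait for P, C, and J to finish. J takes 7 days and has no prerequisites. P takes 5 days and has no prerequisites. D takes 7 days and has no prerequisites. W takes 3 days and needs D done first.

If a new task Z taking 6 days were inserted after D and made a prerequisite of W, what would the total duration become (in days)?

Originally the project takes 16 days.
With Z inserted, W now waits for max(D, Z).
New critical path: D→Z→W = 7+6+3 = 16 ⇒ 16 days.

16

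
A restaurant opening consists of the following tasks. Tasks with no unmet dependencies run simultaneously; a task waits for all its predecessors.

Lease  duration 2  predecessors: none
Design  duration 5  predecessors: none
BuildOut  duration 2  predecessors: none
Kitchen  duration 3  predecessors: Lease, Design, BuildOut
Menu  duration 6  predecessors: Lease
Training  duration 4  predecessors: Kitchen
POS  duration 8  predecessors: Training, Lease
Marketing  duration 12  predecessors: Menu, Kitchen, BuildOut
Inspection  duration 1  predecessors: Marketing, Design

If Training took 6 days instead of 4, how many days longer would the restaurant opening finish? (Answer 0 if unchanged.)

1

Actual critical path: Lease→Menu→Marketing→Inspection = 2+6+12+1 = 21 ⇒ 21 days.
The longest path through Training is only 20 days, so Training has float 1.
Now Design→Kitchen→Training→POS = 5+3+6+8 = 22 is longest, so the finish becomes 22 days.
Change in finish: 22 − 21 = +1 days.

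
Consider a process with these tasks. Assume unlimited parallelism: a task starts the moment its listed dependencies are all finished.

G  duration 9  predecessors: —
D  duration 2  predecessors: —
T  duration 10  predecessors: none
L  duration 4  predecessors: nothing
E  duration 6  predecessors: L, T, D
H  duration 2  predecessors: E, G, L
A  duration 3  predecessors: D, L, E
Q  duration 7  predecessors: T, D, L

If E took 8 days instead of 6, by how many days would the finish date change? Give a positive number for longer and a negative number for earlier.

The binding path is T→E→A = 10+6+3 = 19; finish at 19 days.
Since E is critical, the +2 change carries straight to that chain (now 21 days).
No other chain overtakes it, so the finish is 21 days.
Change in finish: 21 − 19 = +2 days.

2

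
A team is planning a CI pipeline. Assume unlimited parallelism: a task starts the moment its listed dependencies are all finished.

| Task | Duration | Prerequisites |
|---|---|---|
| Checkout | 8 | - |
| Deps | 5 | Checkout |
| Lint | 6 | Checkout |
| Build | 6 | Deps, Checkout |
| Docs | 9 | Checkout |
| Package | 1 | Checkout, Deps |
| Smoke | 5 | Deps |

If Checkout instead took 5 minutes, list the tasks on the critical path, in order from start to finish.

The binding path is Checkout→Deps→Build = 8+5+6 = 19; finish at 19 minutes.
Since Checkout is critical, the -3 change carries straight to that chain (now 16 minutes).
That remains the longest chain; total 16 minutes.

Checkout, Deps, Build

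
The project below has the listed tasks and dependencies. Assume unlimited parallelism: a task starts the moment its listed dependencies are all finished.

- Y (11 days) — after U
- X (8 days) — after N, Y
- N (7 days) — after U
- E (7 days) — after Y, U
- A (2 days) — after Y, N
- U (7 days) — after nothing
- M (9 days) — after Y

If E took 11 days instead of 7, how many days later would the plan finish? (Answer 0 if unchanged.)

The binding path is U→Y→M = 7+11+9 = 27; finish at 27 days.
The longest path through E is only 25 days, so E has float 2.
Now U→Y→E = 7+11+11 = 29 is longest, so the finish becomes 29 days.
Change in finish: 29 − 27 = +2 days.

2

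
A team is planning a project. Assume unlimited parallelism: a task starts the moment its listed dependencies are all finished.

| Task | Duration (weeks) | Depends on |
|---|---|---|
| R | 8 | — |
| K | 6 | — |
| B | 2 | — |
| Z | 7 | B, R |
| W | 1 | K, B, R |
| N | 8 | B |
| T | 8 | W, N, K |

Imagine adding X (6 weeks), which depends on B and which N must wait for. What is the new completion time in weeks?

24

Originally the project takes 18 weeks.
With X inserted, N now waits for max(B, X).
New critical path: B→X→N→T = 2+6+8+8 = 24 ⇒ 24 weeks.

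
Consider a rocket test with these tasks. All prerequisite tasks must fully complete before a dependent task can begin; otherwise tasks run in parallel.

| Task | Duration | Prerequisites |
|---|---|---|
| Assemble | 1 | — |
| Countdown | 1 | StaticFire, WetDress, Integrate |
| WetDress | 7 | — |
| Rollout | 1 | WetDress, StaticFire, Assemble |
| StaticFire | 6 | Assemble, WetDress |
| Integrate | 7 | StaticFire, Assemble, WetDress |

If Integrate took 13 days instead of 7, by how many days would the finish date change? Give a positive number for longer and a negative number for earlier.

As given, the longest chain is WetDress→StaticFire→Integrate→Countdown = 7+6+7+1 = 21, so the finish is 21 days.
Integrate lies on that path, so at 13 days the path becomes 27 days.
No other chain overtakes it, so the finish is 27 days.
Change in finish: 27 − 21 = +6 days.

6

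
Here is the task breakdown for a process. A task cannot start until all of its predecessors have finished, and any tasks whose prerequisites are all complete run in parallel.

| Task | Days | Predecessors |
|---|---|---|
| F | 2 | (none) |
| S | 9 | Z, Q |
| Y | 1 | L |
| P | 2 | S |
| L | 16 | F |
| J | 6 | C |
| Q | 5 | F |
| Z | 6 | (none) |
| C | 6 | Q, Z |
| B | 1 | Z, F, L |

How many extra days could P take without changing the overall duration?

F→L→B = 2+16+1 = 19 sets the makespan at 19 days.
P finishes as early as 18 and must finish by 19.
Slack of P = 17 − 16 = 1 day.

1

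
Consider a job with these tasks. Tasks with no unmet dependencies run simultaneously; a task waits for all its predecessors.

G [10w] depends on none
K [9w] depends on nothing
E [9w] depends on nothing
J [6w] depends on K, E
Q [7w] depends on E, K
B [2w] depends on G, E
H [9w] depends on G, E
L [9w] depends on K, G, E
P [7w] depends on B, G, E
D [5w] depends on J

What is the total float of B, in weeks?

1

Critical path: K→J→D = 9+6+5 = 20, so the finish is 20 weeks.
Longest path through B: 19 weeks (earliest finish 12, latest finish 13).
So B can slip 13 − 12 = 1 week.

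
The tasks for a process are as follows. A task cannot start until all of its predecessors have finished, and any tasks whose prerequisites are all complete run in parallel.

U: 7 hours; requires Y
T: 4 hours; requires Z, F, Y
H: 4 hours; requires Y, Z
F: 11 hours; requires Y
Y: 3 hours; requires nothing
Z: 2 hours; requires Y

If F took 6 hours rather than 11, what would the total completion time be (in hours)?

13

Actual critical path: Y→F→T = 3+11+4 = 18 ⇒ 18 hours.
Since F is critical, the -5 change carries straight to that chain (now 13 hours).
No other chain overtakes it, so the finish is 13 hours.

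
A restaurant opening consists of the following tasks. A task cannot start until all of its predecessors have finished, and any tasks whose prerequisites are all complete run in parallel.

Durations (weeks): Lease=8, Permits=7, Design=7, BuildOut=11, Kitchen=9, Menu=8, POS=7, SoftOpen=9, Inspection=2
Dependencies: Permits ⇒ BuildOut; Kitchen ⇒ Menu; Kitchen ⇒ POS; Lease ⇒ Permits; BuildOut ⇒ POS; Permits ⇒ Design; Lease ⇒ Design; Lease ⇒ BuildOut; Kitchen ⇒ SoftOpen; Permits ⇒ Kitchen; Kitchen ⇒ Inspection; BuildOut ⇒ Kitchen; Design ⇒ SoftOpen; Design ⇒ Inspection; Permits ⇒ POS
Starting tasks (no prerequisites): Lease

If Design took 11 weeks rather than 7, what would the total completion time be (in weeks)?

Critical path before the change: Lease→Permits→BuildOut→Kitchen→SoftOpen = 8+7+11+9+9 = 44 giving 44 weeks.
The longest path through Design is only 31 weeks, so Design has float 13.
The critical path is still Lease→Permits→BuildOut→Kitchen→SoftOpen; finish is now 44 weeks.

44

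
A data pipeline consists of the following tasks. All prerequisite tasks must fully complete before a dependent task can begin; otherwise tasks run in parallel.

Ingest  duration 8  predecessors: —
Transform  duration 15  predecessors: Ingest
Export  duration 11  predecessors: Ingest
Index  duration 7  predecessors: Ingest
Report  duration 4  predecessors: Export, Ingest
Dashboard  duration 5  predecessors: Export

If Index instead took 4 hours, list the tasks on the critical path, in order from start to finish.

As given, the longest chain is Ingest→Export→Dashboard = 8+11+5 = 24, so the finish is 24 hours.
Index has 9 hours of float (longest path through it is 15).
The critical path is still Ingest→Export→Dashboard; finish is now 24 hours.

Ingest, Export, Dashboard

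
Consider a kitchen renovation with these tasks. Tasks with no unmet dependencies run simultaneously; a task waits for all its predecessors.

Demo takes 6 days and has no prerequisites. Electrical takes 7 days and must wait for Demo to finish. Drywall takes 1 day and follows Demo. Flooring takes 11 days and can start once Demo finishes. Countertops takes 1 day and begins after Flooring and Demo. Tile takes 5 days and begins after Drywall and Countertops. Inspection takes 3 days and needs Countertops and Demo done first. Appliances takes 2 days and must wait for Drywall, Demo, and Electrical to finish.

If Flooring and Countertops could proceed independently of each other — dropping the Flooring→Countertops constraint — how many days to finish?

Original critical path: Demo→Flooring→Countertops→Tile = 6+11+1+5 = 23 ⇒ 23 days.
Without Flooring→Countertops, Countertops's earliest start moves from 17 to 6.
New critical path: Demo→Flooring = 6+11 = 17 ⇒ 17 days.

17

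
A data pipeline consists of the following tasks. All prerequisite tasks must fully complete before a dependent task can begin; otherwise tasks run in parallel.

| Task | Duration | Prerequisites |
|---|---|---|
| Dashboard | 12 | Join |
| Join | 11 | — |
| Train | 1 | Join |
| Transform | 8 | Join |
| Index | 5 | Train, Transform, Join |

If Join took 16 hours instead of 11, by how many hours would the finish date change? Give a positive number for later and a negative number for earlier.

As given, the longest chain is Join→Transform→Index = 11+8+5 = 24, so the finish is 24 hours.
Since Join is critical, the +5 change carries straight to that chain (now 29 hours).
No other chain overtakes it, so the finish is 29 hours.
Change in finish: 29 − 24 = +5 hours.

5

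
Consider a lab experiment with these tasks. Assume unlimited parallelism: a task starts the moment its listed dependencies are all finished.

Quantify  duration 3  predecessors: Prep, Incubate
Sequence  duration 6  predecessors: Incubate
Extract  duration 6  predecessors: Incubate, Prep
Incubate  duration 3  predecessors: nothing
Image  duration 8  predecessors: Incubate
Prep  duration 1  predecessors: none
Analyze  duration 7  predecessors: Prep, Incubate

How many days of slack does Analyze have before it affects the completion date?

1

Incubate→Image = 3+8 = 11 sets the makespan at 11 days.
Analyze finishes as early as 10 and must finish by 11.
So Analyze can slip 11 − 10 = 1 day.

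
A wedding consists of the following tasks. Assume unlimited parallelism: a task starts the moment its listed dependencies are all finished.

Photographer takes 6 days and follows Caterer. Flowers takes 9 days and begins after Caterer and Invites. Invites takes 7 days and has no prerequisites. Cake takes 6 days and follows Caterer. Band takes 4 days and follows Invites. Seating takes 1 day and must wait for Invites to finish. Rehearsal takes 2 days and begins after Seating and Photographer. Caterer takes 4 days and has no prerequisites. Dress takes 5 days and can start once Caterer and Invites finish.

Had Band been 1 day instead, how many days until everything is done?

16

Baseline: Invites→Flowers = 7+9 = 16 → 16 days.
Band has 5 days of float (longest path through it is 11).
The critical path is still Invites→Flowers; finish is now 16 days.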